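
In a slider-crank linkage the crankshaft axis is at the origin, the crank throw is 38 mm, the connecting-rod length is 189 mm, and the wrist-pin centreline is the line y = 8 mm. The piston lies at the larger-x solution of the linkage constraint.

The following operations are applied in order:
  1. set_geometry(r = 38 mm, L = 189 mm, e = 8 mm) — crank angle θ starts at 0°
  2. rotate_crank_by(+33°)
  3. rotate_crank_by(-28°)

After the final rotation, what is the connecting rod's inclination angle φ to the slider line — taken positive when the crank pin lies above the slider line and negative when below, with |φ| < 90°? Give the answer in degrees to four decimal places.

set_geometry: r = 38 mm, L = 189 mm, e = 8 mm; θ ← 0°
rotate_crank_by(+33°): θ ← 0° +33° = 33°
rotate_crank_by(-28°): θ ← 33° -28° = 5°
crank pin P = (r cos θ, r sin θ) = (37.855399, 3.311918)
h = r sin θ − e = 3.311918 − 8 = -4.688082
sin φ = h / L = -4.688082 / 189 = -0.02480467
φ = arcsin(-0.02480467) = -1.421348°

-1.4213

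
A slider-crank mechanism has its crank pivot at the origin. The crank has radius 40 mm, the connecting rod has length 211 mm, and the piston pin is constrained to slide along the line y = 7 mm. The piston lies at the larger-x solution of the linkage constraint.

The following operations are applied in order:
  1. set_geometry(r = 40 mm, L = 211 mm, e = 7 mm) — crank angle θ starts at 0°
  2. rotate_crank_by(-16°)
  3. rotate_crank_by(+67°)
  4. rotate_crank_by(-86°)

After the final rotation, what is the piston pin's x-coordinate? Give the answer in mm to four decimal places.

241.6307

set_geometry: r = 40 mm, L = 211 mm, e = 7 mm; θ ← 0°
rotate_crank_by(-16°): θ ← 0° -16° = -16°
rotate_crank_by(+67°): θ ← -16° +67° = 51°
rotate_crank_by(-86°): θ ← 51° -86° = -35°
crank pin P = (r cos θ, r sin θ) = (32.766082, -22.943057)
h = r sin θ − e = -22.943057 − 7 = -29.943057
x = r cos θ + √(L² − h²) = 32.766082 + √(44521.0 − 896.5867) = 32.766082 + 208.864581 = 241.630663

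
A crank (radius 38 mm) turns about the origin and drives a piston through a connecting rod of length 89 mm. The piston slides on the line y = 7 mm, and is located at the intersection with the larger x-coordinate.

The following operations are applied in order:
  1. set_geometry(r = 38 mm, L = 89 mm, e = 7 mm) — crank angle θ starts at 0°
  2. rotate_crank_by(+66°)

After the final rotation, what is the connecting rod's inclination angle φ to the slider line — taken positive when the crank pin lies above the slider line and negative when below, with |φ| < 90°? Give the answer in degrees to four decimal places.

18.1437

set_geometry: r = 38 mm, L = 89 mm, e = 7 mm; θ ← 0°
rotate_crank_by(+66°): θ ← 0° +66° = 66°
crank pin P = (r cos θ, r sin θ) = (15.455992, 34.714727)
h = r sin θ − e = 34.714727 − 7 = 27.714727
sin φ = h / L = 27.714727 / 89 = 0.31140143
φ = arcsin(0.31140143) = 18.143708°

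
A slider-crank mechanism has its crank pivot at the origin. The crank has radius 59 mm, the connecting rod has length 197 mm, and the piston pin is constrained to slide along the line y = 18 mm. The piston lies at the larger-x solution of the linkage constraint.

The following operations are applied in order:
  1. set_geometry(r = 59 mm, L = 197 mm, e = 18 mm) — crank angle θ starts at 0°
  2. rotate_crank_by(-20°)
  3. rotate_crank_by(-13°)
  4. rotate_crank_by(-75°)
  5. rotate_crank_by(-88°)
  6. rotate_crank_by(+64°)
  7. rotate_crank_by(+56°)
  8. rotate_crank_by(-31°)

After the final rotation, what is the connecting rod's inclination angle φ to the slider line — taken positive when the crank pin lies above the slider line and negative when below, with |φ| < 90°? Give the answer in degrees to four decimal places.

-22.1960

set_geometry: r = 59 mm, L = 197 mm, e = 18 mm; θ ← 0°
rotate_crank_by(-20°): θ ← 0° -20° = -20°
rotate_crank_by(-13°): θ ← -20° -13° = -33°
rotate_crank_by(-75°): θ ← -33° -75° = -108°
rotate_crank_by(-88°): θ ← -108° -88° = -196°
rotate_crank_by(+64°): θ ← -196° +64° = -132°
rotate_crank_by(+56°): θ ← -132° +56° = -76°
rotate_crank_by(-31°): θ ← -76° -31° = -107°
crank pin P = (r cos θ, r sin θ) = (-17.249931, -56.421981)
h = r sin θ − e = -56.421981 − 18 = -74.421981
sin φ = h / L = -74.421981 / 197 = -0.37777655
φ = arcsin(-0.37777655) = -22.196025°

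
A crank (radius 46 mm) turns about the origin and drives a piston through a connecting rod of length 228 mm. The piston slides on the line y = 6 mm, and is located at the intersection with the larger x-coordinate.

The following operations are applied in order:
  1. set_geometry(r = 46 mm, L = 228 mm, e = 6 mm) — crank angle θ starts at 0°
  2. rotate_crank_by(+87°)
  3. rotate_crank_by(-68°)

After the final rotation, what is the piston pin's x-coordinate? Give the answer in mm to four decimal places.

271.3171

set_geometry: r = 46 mm, L = 228 mm, e = 6 mm; θ ← 0°
rotate_crank_by(+87°): θ ← 0° +87° = 87°
rotate_crank_by(-68°): θ ← 87° -68° = 19°
crank pin P = (r cos θ, r sin θ) = (43.493854, 14.976135)
h = r sin θ − e = 14.976135 − 6 = 8.976135
x = r cos θ + √(L² − h²) = 43.493854 + √(51984.0 − 80.5710) = 43.493854 + 227.823241 = 271.317095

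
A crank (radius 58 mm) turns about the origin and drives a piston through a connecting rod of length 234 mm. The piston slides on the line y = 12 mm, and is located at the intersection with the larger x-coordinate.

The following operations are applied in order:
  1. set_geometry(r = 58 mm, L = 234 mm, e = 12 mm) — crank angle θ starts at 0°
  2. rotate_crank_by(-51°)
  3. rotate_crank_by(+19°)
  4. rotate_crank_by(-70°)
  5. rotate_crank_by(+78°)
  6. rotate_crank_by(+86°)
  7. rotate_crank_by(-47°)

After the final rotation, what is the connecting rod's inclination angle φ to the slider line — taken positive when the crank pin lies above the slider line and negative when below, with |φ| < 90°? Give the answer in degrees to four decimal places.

0.7374

set_geometry: r = 58 mm, L = 234 mm, e = 12 mm; θ ← 0°
rotate_crank_by(-51°): θ ← 0° -51° = -51°
rotate_crank_by(+19°): θ ← -51° +19° = -32°
rotate_crank_by(-70°): θ ← -32° -70° = -102°
rotate_crank_by(+78°): θ ← -102° +78° = -24°
rotate_crank_by(+86°): θ ← -24° +86° = 62°
rotate_crank_by(-47°): θ ← 62° -47° = 15°
crank pin P = (r cos θ, r sin θ) = (56.023698, 15.011505)
h = r sin θ − e = 15.011505 − 12 = 3.011505
sin φ = h / L = 3.011505 / 234 = 0.01286968
φ = arcsin(0.01286968) = 0.737399°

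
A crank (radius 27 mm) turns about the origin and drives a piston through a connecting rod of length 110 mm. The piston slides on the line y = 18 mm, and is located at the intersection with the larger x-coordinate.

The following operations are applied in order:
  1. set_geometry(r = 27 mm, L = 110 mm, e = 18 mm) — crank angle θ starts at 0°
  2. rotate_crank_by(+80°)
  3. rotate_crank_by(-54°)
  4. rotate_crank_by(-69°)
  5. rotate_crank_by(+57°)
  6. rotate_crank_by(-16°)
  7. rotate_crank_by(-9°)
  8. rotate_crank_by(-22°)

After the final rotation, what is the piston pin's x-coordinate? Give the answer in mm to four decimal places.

set_geometry: r = 27 mm, L = 110 mm, e = 18 mm; θ ← 0°
rotate_crank_by(+80°): θ ← 0° +80° = 80°
rotate_crank_by(-54°): θ ← 80° -54° = 26°
rotate_crank_by(-69°): θ ← 26° -69° = -43°
rotate_crank_by(+57°): θ ← -43° +57° = 14°
rotate_crank_by(-16°): θ ← 14° -16° = -2°
rotate_crank_by(-9°): θ ← -2° -9° = -11°
rotate_crank_by(-22°): θ ← -11° -22° = -33°
crank pin P = (r cos θ, r sin θ) = (22.644105, -14.705254)
h = r sin θ − e = -14.705254 − 18 = -32.705254
x = r cos θ + √(L² − h²) = 22.644105 + √(12100.0 − 1069.6336) = 22.644105 + 105.025551 = 127.669656

127.6697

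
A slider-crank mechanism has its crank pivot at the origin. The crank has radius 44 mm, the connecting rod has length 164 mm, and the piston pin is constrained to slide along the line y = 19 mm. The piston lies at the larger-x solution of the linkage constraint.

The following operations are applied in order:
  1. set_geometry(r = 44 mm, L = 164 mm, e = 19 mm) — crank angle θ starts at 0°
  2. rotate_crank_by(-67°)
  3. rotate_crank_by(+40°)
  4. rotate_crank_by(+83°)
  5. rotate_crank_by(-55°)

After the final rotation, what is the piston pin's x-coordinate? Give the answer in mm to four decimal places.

set_geometry: r = 44 mm, L = 164 mm, e = 19 mm; θ ← 0°
rotate_crank_by(-67°): θ ← 0° -67° = -67°
rotate_crank_by(+40°): θ ← -67° +40° = -27°
rotate_crank_by(+83°): θ ← -27° +83° = 56°
rotate_crank_by(-55°): θ ← 56° -55° = 1°
crank pin P = (r cos θ, r sin θ) = (43.993299, 0.767906)
h = r sin θ − e = 0.767906 − 19 = -18.232094
x = r cos θ + √(L² − h²) = 43.993299 + √(26896.0 − 332.4093) = 43.993299 + 162.983406 = 206.976705

206.9767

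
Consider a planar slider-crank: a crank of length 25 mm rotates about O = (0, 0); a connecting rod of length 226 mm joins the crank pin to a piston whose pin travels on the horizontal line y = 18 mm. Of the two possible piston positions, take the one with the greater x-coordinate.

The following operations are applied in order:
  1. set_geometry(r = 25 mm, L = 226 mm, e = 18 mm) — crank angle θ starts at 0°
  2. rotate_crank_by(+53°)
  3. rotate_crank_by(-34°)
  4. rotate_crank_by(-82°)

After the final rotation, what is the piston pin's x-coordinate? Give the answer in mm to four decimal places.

set_geometry: r = 25 mm, L = 226 mm, e = 18 mm; θ ← 0°
rotate_crank_by(+53°): θ ← 0° +53° = 53°
rotate_crank_by(-34°): θ ← 53° -34° = 19°
rotate_crank_by(-82°): θ ← 19° -82° = -63°
crank pin P = (r cos θ, r sin θ) = (11.349762, -22.275163)
h = r sin θ − e = -22.275163 − 18 = -40.275163
x = r cos θ + √(L² − h²) = 11.349762 + √(51076.0 − 1622.0888) = 11.349762 + 222.382354 = 233.732116

233.7321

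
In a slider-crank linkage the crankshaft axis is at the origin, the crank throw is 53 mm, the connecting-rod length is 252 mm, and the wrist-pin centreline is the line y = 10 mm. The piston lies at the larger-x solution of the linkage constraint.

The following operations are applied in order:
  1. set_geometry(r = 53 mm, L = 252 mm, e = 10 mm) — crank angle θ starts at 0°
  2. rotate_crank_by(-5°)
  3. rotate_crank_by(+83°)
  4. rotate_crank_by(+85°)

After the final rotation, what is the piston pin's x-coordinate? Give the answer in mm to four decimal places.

set_geometry: r = 53 mm, L = 252 mm, e = 10 mm; θ ← 0°
rotate_crank_by(-5°): θ ← 0° -5° = -5°
rotate_crank_by(+83°): θ ← -5° +83° = 78°
rotate_crank_by(+85°): θ ← 78° +85° = 163°
crank pin P = (r cos θ, r sin θ) = (-50.684152, 15.495700)
h = r sin θ − e = 15.495700 − 10 = 5.495700
x = r cos θ + √(L² − h²) = -50.684152 + √(63504.0 − 30.2027) = -50.684152 + 251.940067 = 201.255915

201.2559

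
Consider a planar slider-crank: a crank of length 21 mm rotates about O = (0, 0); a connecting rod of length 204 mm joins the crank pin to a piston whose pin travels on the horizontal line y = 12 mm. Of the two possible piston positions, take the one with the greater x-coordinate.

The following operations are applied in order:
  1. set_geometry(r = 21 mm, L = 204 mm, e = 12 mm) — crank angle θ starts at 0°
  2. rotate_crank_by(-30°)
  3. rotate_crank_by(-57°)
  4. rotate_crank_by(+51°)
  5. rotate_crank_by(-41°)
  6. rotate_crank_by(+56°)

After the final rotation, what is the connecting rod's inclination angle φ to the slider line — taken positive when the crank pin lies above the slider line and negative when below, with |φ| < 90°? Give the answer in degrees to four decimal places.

set_geometry: r = 21 mm, L = 204 mm, e = 12 mm; θ ← 0°
rotate_crank_by(-30°): θ ← 0° -30° = -30°
rotate_crank_by(-57°): θ ← -30° -57° = -87°
rotate_crank_by(+51°): θ ← -87° +51° = -36°
rotate_crank_by(-41°): θ ← -36° -41° = -77°
rotate_crank_by(+56°): θ ← -77° +56° = -21°
crank pin P = (r cos θ, r sin θ) = (19.605189, -7.525727)
h = r sin θ − e = -7.525727 − 12 = -19.525727
sin φ = h / L = -19.525727 / 204 = -0.09571435
φ = arcsin(-0.09571435) = -5.492436°

-5.4924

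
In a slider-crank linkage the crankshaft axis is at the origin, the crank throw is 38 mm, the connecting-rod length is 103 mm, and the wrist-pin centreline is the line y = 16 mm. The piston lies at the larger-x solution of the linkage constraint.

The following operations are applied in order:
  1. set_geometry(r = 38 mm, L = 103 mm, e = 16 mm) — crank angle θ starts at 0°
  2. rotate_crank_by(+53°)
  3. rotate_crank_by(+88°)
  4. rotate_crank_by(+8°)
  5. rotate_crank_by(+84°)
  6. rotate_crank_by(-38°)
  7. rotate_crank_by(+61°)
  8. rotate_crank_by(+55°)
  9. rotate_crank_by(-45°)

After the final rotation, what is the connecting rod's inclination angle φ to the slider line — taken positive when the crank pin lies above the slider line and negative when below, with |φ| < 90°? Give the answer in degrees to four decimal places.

set_geometry: r = 38 mm, L = 103 mm, e = 16 mm; θ ← 0°
rotate_crank_by(+53°): θ ← 0° +53° = 53°
rotate_crank_by(+88°): θ ← 53° +88° = 141°
rotate_crank_by(+8°): θ ← 141° +8° = 149°
rotate_crank_by(+84°): θ ← 149° +84° = 233°
rotate_crank_by(-38°): θ ← 233° -38° = 195°
rotate_crank_by(+61°): θ ← 195° +61° = 256°
rotate_crank_by(+55°): θ ← 256° +55° = 311°
rotate_crank_by(-45°): θ ← 311° -45° = 266°
crank pin P = (r cos θ, r sin θ) = (-2.650746, -37.907434)
h = r sin θ − e = -37.907434 − 16 = -53.907434
sin φ = h / L = -53.907434 / 103 = -0.52337314
φ = arcsin(-0.52337314) = -31.558789°

-31.5588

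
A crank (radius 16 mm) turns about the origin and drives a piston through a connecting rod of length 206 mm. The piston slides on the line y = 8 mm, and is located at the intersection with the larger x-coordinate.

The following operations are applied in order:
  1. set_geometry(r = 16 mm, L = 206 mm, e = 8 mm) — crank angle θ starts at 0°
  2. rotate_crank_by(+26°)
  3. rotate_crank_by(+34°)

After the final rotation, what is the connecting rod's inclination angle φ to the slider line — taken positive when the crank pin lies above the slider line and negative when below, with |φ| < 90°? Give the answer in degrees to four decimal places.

1.6291

set_geometry: r = 16 mm, L = 206 mm, e = 8 mm; θ ← 0°
rotate_crank_by(+26°): θ ← 0° +26° = 26°
rotate_crank_by(+34°): θ ← 26° +34° = 60°
crank pin P = (r cos θ, r sin θ) = (8.000000, 13.856406)
h = r sin θ − e = 13.856406 − 8 = 5.856406
sin φ = h / L = 5.856406 / 206 = 0.02842916
φ = arcsin(0.02842916) = 1.629090°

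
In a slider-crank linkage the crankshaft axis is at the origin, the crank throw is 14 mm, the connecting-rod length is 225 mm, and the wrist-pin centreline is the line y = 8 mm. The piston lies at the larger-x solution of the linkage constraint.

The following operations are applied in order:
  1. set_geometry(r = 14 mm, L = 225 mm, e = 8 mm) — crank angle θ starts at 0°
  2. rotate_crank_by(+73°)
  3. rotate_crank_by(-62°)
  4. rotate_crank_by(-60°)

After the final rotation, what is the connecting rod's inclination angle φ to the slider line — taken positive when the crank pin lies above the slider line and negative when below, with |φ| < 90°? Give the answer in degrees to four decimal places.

-4.7332

set_geometry: r = 14 mm, L = 225 mm, e = 8 mm; θ ← 0°
rotate_crank_by(+73°): θ ← 0° +73° = 73°
rotate_crank_by(-62°): θ ← 73° -62° = 11°
rotate_crank_by(-60°): θ ← 11° -60° = -49°
crank pin P = (r cos θ, r sin θ) = (9.184826, -10.565934)
h = r sin θ − e = -10.565934 − 8 = -18.565934
sin φ = h / L = -18.565934 / 225 = -0.08251526
φ = arcsin(-0.08251526) = -4.733158°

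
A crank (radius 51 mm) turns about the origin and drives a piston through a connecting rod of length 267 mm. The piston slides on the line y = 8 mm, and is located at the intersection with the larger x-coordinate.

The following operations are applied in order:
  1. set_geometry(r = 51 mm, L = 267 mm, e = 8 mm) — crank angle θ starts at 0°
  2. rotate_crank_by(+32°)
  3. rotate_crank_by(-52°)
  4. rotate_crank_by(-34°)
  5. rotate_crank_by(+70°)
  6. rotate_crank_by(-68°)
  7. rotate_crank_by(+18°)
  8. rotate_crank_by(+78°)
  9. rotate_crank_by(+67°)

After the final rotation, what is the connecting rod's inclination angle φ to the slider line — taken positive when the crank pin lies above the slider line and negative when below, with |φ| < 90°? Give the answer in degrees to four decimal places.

set_geometry: r = 51 mm, L = 267 mm, e = 8 mm; θ ← 0°
rotate_crank_by(+32°): θ ← 0° +32° = 32°
rotate_crank_by(-52°): θ ← 32° -52° = -20°
rotate_crank_by(-34°): θ ← -20° -34° = -54°
rotate_crank_by(+70°): θ ← -54° +70° = 16°
rotate_crank_by(-68°): θ ← 16° -68° = -52°
rotate_crank_by(+18°): θ ← -52° +18° = -34°
rotate_crank_by(+78°): θ ← -34° +78° = 44°
rotate_crank_by(+67°): θ ← 44° +67° = 111°
crank pin P = (r cos θ, r sin θ) = (-18.276765, 47.612602)
h = r sin θ − e = 47.612602 − 8 = 39.612602
sin φ = h / L = 39.612602 / 267 = 0.14836180
φ = arcsin(0.14836180) = 8.532003°

8.5320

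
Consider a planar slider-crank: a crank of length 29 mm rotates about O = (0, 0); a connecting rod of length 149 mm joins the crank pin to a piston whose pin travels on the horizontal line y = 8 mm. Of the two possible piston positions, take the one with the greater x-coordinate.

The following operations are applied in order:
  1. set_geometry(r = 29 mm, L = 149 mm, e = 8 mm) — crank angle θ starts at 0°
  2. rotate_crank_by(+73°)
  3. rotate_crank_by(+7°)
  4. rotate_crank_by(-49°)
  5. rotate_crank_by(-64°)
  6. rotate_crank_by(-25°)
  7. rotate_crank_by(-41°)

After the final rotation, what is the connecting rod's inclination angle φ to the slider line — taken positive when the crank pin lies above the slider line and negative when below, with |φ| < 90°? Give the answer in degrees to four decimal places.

set_geometry: r = 29 mm, L = 149 mm, e = 8 mm; θ ← 0°
rotate_crank_by(+73°): θ ← 0° +73° = 73°
rotate_crank_by(+7°): θ ← 73° +7° = 80°
rotate_crank_by(-49°): θ ← 80° -49° = 31°
rotate_crank_by(-64°): θ ← 31° -64° = -33°
rotate_crank_by(-25°): θ ← -33° -25° = -58°
rotate_crank_by(-41°): θ ← -58° -41° = -99°
crank pin P = (r cos θ, r sin θ) = (-4.536599, -28.642962)
h = r sin θ − e = -28.642962 − 8 = -36.642962
sin φ = h / L = -36.642962 / 149 = -0.24592592
φ = arcsin(-0.24592592) = -14.236559°

-14.2366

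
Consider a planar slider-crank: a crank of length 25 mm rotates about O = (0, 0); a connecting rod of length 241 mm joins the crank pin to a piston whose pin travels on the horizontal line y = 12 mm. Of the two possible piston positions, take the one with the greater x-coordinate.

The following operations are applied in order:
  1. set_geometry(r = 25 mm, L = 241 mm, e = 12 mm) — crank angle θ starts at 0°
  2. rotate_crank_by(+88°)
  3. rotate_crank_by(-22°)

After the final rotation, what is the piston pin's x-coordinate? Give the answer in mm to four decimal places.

set_geometry: r = 25 mm, L = 241 mm, e = 12 mm; θ ← 0°
rotate_crank_by(+88°): θ ← 0° +88° = 88°
rotate_crank_by(-22°): θ ← 88° -22° = 66°
crank pin P = (r cos θ, r sin θ) = (10.168416, 22.838636)
h = r sin θ − e = 22.838636 − 12 = 10.838636
x = r cos θ + √(L² − h²) = 10.168416 + √(58081.0 − 117.4760) = 10.168416 + 240.756150 = 250.924566

250.9246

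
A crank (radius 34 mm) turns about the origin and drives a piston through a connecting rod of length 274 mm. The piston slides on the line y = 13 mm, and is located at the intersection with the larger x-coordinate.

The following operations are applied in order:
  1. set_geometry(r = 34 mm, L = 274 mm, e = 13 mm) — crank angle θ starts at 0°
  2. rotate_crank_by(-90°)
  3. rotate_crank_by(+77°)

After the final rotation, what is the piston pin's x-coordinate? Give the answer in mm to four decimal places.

306.3495

set_geometry: r = 34 mm, L = 274 mm, e = 13 mm; θ ← 0°
rotate_crank_by(-90°): θ ← 0° -90° = -90°
rotate_crank_by(+77°): θ ← -90° +77° = -13°
crank pin P = (r cos θ, r sin θ) = (33.128582, -7.648336)
h = r sin θ − e = -7.648336 − 13 = -20.648336
x = r cos θ + √(L² − h²) = 33.128582 + √(75076.0 − 426.3538) = 33.128582 + 273.220874 = 306.349457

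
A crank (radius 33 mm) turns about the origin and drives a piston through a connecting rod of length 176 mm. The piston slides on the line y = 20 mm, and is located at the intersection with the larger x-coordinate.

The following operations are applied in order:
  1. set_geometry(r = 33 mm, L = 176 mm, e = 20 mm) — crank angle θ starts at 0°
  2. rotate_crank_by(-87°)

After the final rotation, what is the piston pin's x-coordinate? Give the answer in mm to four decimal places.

169.5716

set_geometry: r = 33 mm, L = 176 mm, e = 20 mm; θ ← 0°
rotate_crank_by(-87°): θ ← 0° -87° = -87°
crank pin P = (r cos θ, r sin θ) = (1.727087, -32.954775)
h = r sin θ − e = -32.954775 − 20 = -52.954775
x = r cos θ + √(L² − h²) = 1.727087 + √(30976.0 − 2804.2082) = 1.727087 + 167.844547 = 169.571633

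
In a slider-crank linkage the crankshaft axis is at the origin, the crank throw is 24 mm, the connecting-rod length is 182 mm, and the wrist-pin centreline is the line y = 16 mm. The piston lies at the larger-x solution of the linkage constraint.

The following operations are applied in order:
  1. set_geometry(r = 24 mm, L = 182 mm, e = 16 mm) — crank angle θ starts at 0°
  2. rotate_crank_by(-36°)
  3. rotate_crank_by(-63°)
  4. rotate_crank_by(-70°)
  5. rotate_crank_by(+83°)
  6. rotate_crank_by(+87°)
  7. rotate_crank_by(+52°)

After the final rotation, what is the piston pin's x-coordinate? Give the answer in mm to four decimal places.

set_geometry: r = 24 mm, L = 182 mm, e = 16 mm; θ ← 0°
rotate_crank_by(-36°): θ ← 0° -36° = -36°
rotate_crank_by(-63°): θ ← -36° -63° = -99°
rotate_crank_by(-70°): θ ← -99° -70° = -169°
rotate_crank_by(+83°): θ ← -169° +83° = -86°
rotate_crank_by(+87°): θ ← -86° +87° = 1°
rotate_crank_by(+52°): θ ← 1° +52° = 53°
crank pin P = (r cos θ, r sin θ) = (14.443561, 19.167252)
h = r sin θ − e = 19.167252 − 16 = 3.167252
x = r cos θ + √(L² − h²) = 14.443561 + √(33124.0 − 10.0315) = 14.443561 + 181.972439 = 196.415999

196.4160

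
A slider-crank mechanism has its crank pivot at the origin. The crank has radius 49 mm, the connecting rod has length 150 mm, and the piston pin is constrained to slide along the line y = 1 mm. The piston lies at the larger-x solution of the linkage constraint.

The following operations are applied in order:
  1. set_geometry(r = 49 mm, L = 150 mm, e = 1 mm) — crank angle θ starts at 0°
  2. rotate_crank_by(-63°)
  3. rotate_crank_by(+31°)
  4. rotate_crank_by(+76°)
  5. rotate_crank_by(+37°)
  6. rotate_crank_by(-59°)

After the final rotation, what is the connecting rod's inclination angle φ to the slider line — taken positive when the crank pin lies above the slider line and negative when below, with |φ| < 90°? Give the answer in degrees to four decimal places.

set_geometry: r = 49 mm, L = 150 mm, e = 1 mm; θ ← 0°
rotate_crank_by(-63°): θ ← 0° -63° = -63°
rotate_crank_by(+31°): θ ← -63° +31° = -32°
rotate_crank_by(+76°): θ ← -32° +76° = 44°
rotate_crank_by(+37°): θ ← 44° +37° = 81°
rotate_crank_by(-59°): θ ← 81° -59° = 22°
crank pin P = (r cos θ, r sin θ) = (45.432009, 18.355723)
h = r sin θ − e = 18.355723 − 1 = 17.355723
sin φ = h / L = 17.355723 / 150 = 0.11570482
φ = arcsin(0.11570482) = 6.644280°

6.6443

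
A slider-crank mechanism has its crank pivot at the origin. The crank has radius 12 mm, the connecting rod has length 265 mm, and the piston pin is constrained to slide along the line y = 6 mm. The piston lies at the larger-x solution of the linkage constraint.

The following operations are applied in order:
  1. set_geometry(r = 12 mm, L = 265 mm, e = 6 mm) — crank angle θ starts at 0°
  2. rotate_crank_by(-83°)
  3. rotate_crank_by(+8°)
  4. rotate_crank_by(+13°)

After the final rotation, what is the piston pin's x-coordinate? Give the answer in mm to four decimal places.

270.1135

set_geometry: r = 12 mm, L = 265 mm, e = 6 mm; θ ← 0°
rotate_crank_by(-83°): θ ← 0° -83° = -83°
rotate_crank_by(+8°): θ ← -83° +8° = -75°
rotate_crank_by(+13°): θ ← -75° +13° = -62°
crank pin P = (r cos θ, r sin θ) = (5.633659, -10.595371)
h = r sin θ − e = -10.595371 − 6 = -16.595371
x = r cos θ + √(L² − h²) = 5.633659 + √(70225.0 − 275.4063) = 5.633659 + 264.479855 = 270.113514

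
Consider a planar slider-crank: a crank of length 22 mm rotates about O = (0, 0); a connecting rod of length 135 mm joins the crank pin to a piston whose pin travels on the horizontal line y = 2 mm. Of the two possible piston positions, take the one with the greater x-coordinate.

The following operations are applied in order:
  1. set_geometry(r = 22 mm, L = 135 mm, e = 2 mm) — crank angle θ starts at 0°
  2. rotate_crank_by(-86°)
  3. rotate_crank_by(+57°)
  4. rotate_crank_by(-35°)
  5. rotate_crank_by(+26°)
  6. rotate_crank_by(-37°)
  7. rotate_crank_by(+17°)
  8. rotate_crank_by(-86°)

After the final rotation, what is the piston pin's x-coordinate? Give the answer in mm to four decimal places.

set_geometry: r = 22 mm, L = 135 mm, e = 2 mm; θ ← 0°
rotate_crank_by(-86°): θ ← 0° -86° = -86°
rotate_crank_by(+57°): θ ← -86° +57° = -29°
rotate_crank_by(-35°): θ ← -29° -35° = -64°
rotate_crank_by(+26°): θ ← -64° +26° = -38°
rotate_crank_by(-37°): θ ← -38° -37° = -75°
rotate_crank_by(+17°): θ ← -75° +17° = -58°
rotate_crank_by(-86°): θ ← -58° -86° = -144°
crank pin P = (r cos θ, r sin θ) = (-17.798374, -12.931276)
h = r sin θ − e = -12.931276 − 2 = -14.931276
x = r cos θ + √(L² − h²) = -17.798374 + √(18225.0 − 222.9430) = -17.798374 + 134.171744 = 116.373371

116.3734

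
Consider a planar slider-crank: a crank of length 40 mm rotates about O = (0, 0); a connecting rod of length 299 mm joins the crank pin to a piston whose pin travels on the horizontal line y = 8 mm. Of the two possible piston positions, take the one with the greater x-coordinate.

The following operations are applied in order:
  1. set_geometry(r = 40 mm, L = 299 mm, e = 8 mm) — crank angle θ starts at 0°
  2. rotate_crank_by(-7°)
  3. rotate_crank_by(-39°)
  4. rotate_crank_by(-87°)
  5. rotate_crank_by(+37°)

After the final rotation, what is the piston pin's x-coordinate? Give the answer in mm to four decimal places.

290.9764

set_geometry: r = 40 mm, L = 299 mm, e = 8 mm; θ ← 0°
rotate_crank_by(-7°): θ ← 0° -7° = -7°
rotate_crank_by(-39°): θ ← -7° -39° = -46°
rotate_crank_by(-87°): θ ← -46° -87° = -133°
rotate_crank_by(+37°): θ ← -133° +37° = -96°
crank pin P = (r cos θ, r sin θ) = (-4.181139, -39.780876)
h = r sin θ − e = -39.780876 − 8 = -47.780876
x = r cos θ + √(L² − h²) = -4.181139 + √(89401.0 − 2283.0121) = -4.181139 + 295.157565 = 290.976426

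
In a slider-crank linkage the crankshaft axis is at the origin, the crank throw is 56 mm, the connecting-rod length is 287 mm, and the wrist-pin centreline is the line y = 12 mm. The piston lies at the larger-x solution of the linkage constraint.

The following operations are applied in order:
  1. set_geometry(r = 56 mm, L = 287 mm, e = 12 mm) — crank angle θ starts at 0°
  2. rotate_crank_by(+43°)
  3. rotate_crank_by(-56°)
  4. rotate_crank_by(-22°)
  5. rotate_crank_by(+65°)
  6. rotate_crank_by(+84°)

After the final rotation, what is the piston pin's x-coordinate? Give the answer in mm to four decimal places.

set_geometry: r = 56 mm, L = 287 mm, e = 12 mm; θ ← 0°
rotate_crank_by(+43°): θ ← 0° +43° = 43°
rotate_crank_by(-56°): θ ← 43° -56° = -13°
rotate_crank_by(-22°): θ ← -13° -22° = -35°
rotate_crank_by(+65°): θ ← -35° +65° = 30°
rotate_crank_by(+84°): θ ← 30° +84° = 114°
crank pin P = (r cos θ, r sin θ) = (-22.777252, 51.158546)
h = r sin θ − e = 51.158546 − 12 = 39.158546
x = r cos θ + √(L² − h²) = -22.777252 + √(82369.0 − 1533.3917) = -22.777252 + 284.316036 = 261.538784

261.5388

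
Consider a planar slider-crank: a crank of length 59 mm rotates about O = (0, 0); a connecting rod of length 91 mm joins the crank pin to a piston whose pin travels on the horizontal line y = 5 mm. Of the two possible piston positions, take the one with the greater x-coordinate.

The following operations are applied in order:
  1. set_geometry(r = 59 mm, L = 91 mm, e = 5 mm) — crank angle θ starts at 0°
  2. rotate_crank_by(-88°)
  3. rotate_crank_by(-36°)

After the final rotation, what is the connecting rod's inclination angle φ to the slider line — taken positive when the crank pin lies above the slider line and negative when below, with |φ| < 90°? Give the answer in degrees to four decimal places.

-36.3313

set_geometry: r = 59 mm, L = 91 mm, e = 5 mm; θ ← 0°
rotate_crank_by(-88°): θ ← 0° -88° = -88°
rotate_crank_by(-36°): θ ← -88° -36° = -124°
crank pin P = (r cos θ, r sin θ) = (-32.992381, -48.913217)
h = r sin θ − e = -48.913217 − 5 = -53.913217
sin φ = h / L = -53.913217 / 91 = -0.59245293
φ = arcsin(-0.59245293) = -36.331270°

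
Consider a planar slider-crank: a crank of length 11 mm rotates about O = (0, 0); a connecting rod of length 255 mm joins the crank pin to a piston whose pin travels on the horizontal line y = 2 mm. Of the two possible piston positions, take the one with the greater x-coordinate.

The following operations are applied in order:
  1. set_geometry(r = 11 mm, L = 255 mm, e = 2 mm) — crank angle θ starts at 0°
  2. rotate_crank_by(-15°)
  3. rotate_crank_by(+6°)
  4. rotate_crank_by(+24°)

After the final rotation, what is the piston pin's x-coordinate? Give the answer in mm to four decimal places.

set_geometry: r = 11 mm, L = 255 mm, e = 2 mm; θ ← 0°
rotate_crank_by(-15°): θ ← 0° -15° = -15°
rotate_crank_by(+6°): θ ← -15° +6° = -9°
rotate_crank_by(+24°): θ ← -9° +24° = 15°
crank pin P = (r cos θ, r sin θ) = (10.625184, 2.847009)
h = r sin θ − e = 2.847009 − 2 = 0.847009
x = r cos θ + √(L² − h²) = 10.625184 + √(65025.0 − 0.7174) = 10.625184 + 254.998593 = 265.623777

265.6238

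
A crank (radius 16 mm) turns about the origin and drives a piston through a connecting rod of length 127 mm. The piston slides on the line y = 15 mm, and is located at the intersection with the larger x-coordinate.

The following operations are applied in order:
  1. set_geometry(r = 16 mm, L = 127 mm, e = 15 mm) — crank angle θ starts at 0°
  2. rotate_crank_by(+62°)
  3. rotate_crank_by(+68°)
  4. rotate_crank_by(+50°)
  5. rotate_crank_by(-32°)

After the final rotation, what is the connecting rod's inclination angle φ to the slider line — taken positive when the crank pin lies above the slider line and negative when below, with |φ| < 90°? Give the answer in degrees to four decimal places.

-2.9434

set_geometry: r = 16 mm, L = 127 mm, e = 15 mm; θ ← 0°
rotate_crank_by(+62°): θ ← 0° +62° = 62°
rotate_crank_by(+68°): θ ← 62° +68° = 130°
rotate_crank_by(+50°): θ ← 130° +50° = 180°
rotate_crank_by(-32°): θ ← 180° -32° = 148°
crank pin P = (r cos θ, r sin θ) = (-13.568770, 8.478708)
h = r sin θ − e = 8.478708 − 15 = -6.521292
sin φ = h / L = -6.521292 / 127 = -0.05134875
φ = arcsin(-0.05134875) = -2.943361°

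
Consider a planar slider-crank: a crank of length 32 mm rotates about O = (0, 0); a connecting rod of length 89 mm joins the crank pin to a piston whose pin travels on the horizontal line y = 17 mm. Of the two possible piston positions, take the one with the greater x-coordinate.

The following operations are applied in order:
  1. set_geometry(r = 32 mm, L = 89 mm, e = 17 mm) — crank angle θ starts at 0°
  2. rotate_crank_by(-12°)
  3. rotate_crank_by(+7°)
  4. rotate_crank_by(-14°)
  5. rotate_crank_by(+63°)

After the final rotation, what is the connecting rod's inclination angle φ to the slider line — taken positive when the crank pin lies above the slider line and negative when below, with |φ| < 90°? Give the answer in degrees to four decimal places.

set_geometry: r = 32 mm, L = 89 mm, e = 17 mm; θ ← 0°
rotate_crank_by(-12°): θ ← 0° -12° = -12°
rotate_crank_by(+7°): θ ← -12° +7° = -5°
rotate_crank_by(-14°): θ ← -5° -14° = -19°
rotate_crank_by(+63°): θ ← -19° +63° = 44°
crank pin P = (r cos θ, r sin θ) = (23.018874, 22.229068)
h = r sin θ − e = 22.229068 − 17 = 5.229068
sin φ = h / L = 5.229068 / 89 = 0.05875357
φ = arcsin(0.05875357) = 3.368271°

3.3683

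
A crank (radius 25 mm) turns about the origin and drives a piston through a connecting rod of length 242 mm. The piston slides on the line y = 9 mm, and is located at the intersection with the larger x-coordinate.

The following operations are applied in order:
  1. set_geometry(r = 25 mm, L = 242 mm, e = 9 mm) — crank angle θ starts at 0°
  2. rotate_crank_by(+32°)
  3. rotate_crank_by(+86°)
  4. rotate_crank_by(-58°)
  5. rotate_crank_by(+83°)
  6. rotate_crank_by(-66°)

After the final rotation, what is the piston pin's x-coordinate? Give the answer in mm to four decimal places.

247.1359

set_geometry: r = 25 mm, L = 242 mm, e = 9 mm; θ ← 0°
rotate_crank_by(+32°): θ ← 0° +32° = 32°
rotate_crank_by(+86°): θ ← 32° +86° = 118°
rotate_crank_by(-58°): θ ← 118° -58° = 60°
rotate_crank_by(+83°): θ ← 60° +83° = 143°
rotate_crank_by(-66°): θ ← 143° -66° = 77°
crank pin P = (r cos θ, r sin θ) = (5.623776, 24.359252)
h = r sin θ − e = 24.359252 − 9 = 15.359252
x = r cos θ + √(L² − h²) = 5.623776 + √(58564.0 − 235.9066) = 5.623776 + 241.512098 = 247.135874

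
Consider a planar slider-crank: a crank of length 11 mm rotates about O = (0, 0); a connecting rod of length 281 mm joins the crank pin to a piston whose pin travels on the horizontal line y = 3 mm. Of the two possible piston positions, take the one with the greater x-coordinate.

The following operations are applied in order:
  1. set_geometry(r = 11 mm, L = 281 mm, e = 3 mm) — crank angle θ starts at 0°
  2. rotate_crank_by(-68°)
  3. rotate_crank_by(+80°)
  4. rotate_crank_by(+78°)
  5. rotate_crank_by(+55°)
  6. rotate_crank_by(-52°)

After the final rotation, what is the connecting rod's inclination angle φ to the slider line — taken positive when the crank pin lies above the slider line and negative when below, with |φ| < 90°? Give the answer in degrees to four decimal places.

1.6283

set_geometry: r = 11 mm, L = 281 mm, e = 3 mm; θ ← 0°
rotate_crank_by(-68°): θ ← 0° -68° = -68°
rotate_crank_by(+80°): θ ← -68° +80° = 12°
rotate_crank_by(+78°): θ ← 12° +78° = 90°
rotate_crank_by(+55°): θ ← 90° +55° = 145°
rotate_crank_by(-52°): θ ← 145° -52° = 93°
crank pin P = (r cos θ, r sin θ) = (-0.575696, 10.984925)
h = r sin θ − e = 10.984925 − 3 = 7.984925
sin φ = h / L = 7.984925 / 281 = 0.02841610
φ = arcsin(0.02841610) = 1.628342°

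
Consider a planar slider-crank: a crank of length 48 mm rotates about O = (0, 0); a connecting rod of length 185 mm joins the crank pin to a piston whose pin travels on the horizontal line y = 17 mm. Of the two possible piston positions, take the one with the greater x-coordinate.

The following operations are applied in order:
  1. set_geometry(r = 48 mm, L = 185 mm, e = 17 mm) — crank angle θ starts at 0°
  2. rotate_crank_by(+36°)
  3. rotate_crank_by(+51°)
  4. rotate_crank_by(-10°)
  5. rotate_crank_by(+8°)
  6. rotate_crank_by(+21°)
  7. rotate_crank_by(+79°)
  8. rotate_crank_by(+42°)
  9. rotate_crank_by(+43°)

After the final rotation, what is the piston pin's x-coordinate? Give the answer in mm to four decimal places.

set_geometry: r = 48 mm, L = 185 mm, e = 17 mm; θ ← 0°
rotate_crank_by(+36°): θ ← 0° +36° = 36°
rotate_crank_by(+51°): θ ← 36° +51° = 87°
rotate_crank_by(-10°): θ ← 87° -10° = 77°
rotate_crank_by(+8°): θ ← 77° +8° = 85°
rotate_crank_by(+21°): θ ← 85° +21° = 106°
rotate_crank_by(+79°): θ ← 106° +79° = 185°
rotate_crank_by(+42°): θ ← 185° +42° = 227°
rotate_crank_by(+43°): θ ← 227° +43° = 270°
crank pin P = (r cos θ, r sin θ) = (-0.000000, -48.000000)
h = r sin θ − e = -48.000000 − 17 = -65.000000
x = r cos θ + √(L² − h²) = -0.000000 + √(34225.0 − 4225.0000) = -0.000000 + 173.205081 = 173.205081

173.2051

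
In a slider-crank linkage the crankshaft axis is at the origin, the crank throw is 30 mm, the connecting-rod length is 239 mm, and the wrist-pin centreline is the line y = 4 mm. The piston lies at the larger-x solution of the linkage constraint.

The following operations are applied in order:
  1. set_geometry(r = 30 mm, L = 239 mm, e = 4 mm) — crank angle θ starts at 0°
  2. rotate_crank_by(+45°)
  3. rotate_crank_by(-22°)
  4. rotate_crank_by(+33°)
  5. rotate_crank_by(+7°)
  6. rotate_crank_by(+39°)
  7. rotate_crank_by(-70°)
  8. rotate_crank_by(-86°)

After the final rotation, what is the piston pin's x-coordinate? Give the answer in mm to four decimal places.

254.9557

set_geometry: r = 30 mm, L = 239 mm, e = 4 mm; θ ← 0°
rotate_crank_by(+45°): θ ← 0° +45° = 45°
rotate_crank_by(-22°): θ ← 45° -22° = 23°
rotate_crank_by(+33°): θ ← 23° +33° = 56°
rotate_crank_by(+7°): θ ← 56° +7° = 63°
rotate_crank_by(+39°): θ ← 63° +39° = 102°
rotate_crank_by(-70°): θ ← 102° -70° = 32°
rotate_crank_by(-86°): θ ← 32° -86° = -54°
crank pin P = (r cos θ, r sin θ) = (17.633558, -24.270510)
h = r sin θ − e = -24.270510 − 4 = -28.270510
x = r cos θ + √(L² − h²) = 17.633558 + √(57121.0 − 799.2217) = 17.633558 + 237.322098 = 254.955656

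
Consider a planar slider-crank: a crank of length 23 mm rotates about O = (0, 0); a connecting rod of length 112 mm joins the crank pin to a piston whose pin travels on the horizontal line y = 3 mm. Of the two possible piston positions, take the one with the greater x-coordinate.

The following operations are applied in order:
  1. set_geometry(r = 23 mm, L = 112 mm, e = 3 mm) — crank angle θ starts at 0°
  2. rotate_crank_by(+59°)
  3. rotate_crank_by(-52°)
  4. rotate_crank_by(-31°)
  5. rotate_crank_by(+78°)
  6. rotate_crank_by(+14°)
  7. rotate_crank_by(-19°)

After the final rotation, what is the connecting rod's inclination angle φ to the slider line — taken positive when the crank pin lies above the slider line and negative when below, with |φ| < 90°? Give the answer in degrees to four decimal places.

set_geometry: r = 23 mm, L = 112 mm, e = 3 mm; θ ← 0°
rotate_crank_by(+59°): θ ← 0° +59° = 59°
rotate_crank_by(-52°): θ ← 59° -52° = 7°
rotate_crank_by(-31°): θ ← 7° -31° = -24°
rotate_crank_by(+78°): θ ← -24° +78° = 54°
rotate_crank_by(+14°): θ ← 54° +14° = 68°
rotate_crank_by(-19°): θ ← 68° -19° = 49°
crank pin P = (r cos θ, r sin θ) = (15.089358, 17.358320)
h = r sin θ − e = 17.358320 − 3 = 14.358320
sin φ = h / L = 14.358320 / 112 = 0.12819929
φ = arcsin(0.12819929) = 7.365548°

7.3655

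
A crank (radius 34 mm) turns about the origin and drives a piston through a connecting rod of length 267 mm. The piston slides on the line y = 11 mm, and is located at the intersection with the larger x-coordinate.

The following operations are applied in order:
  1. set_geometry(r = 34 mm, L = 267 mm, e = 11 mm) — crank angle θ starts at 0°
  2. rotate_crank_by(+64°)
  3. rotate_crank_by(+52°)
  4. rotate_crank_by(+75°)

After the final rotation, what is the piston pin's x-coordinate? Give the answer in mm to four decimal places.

set_geometry: r = 34 mm, L = 267 mm, e = 11 mm; θ ← 0°
rotate_crank_by(+64°): θ ← 0° +64° = 64°
rotate_crank_by(+52°): θ ← 64° +52° = 116°
rotate_crank_by(+75°): θ ← 116° +75° = 191°
crank pin P = (r cos θ, r sin θ) = (-33.375324, -6.487506)
h = r sin θ − e = -6.487506 − 11 = -17.487506
x = r cos θ + √(L² − h²) = -33.375324 + √(71289.0 − 305.8129) = -33.375324 + 266.426701 = 233.051377

233.0514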